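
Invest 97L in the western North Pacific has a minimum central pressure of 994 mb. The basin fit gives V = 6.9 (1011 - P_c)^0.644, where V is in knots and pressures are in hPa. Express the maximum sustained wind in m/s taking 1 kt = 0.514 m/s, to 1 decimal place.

ΔP = 1011 − 994 = 17 mb.
V ≈ 6.9 × 17^0.644 = 6.9 × 6.200 ≈ 42.782 kt.
42.782 × 0.514 ≈ 21.99 m/s → 22.0 m/s.

22.0 m/s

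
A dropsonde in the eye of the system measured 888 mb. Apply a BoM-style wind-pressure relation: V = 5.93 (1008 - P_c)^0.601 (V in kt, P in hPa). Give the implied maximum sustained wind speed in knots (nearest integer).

ΔP = 1008 − 888 = 120 mb.
120^0.601 ≈ 17.766.
V ≈ 5.93 × 17.766 ≈ 105.4 kt.

105 kt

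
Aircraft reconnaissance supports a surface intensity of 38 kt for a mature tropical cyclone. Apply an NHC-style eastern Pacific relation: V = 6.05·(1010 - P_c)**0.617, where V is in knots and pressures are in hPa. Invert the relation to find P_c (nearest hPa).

990 hPa

ΔP = (V / 6.05)^(1/0.617) = (38/6.05)^1.621.
38/6.05 = 6.281; 6.281^1.621 ≈ 19.65 hPa.
P_c = 1010 − 19.65 = 990.35 ≈ 990 hPa.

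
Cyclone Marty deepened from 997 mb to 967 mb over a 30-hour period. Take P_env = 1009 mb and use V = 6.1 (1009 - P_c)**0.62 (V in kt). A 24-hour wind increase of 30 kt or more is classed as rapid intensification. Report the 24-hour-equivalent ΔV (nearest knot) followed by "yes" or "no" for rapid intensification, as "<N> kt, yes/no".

27 kt, no

V₁: ΔP = 12, V ≈ 6.1 × 12^0.62 ≈ 28.47 kt.
V₂: ΔP = 42, V ≈ 6.1 × 42^0.62 ≈ 61.91 kt.
ΔV over 30 h = 33.44 kt → 24 h equivalent = 33.44 × 24/30 ≈ 26.75 kt.
27 kt < 30 kt ⇒ not rapid intensification.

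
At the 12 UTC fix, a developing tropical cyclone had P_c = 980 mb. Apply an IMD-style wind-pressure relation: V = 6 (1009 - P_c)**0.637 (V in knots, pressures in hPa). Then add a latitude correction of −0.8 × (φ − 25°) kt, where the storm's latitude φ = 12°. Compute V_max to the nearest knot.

62 kt

ΔP = 1009 − 980 = 29 mb.
29^0.637 ≈ 8.542.
V ≈ 6 × 8.542 ≈ 51.3 kt.
Latitude correction: −0.8 × (12 − 25) = 10.4 kt.
Corrected V ≈ 61.7 kt → 62 kt.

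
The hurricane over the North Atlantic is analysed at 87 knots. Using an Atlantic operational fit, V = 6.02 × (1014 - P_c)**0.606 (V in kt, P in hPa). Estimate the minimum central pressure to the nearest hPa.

932 hPa

ΔP = (V / 6.02)^(1/0.606) = (87/6.02)^1.650.
87/6.02 = 14.452; 14.452^1.650 ≈ 82.05 hPa.
P_c = 1014 − 82.05 = 931.95 ≈ 932 hPa.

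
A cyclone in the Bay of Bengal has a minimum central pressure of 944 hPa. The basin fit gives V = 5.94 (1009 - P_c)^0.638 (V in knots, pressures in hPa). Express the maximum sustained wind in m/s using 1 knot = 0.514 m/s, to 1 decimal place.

43.8 m/s

ΔP = 1009 − 944 = 65 hPa.
V ≈ 5.94 × 65^0.638 = 5.94 × 14.343 ≈ 85.197 kt.
85.197 × 0.514 ≈ 43.79 m/s → 43.8 m/s.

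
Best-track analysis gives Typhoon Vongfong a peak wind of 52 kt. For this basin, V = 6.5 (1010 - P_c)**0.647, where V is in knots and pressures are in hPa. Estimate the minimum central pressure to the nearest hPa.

ΔP = (V / 6.5)^(1/0.647) = (52/6.5)^1.546.
52/6.5 = 8.000; 8.000^1.546 ≈ 24.88 hPa.
P_c = 1010 − 24.88 = 985.12 ≈ 985 hPa.

985 hPa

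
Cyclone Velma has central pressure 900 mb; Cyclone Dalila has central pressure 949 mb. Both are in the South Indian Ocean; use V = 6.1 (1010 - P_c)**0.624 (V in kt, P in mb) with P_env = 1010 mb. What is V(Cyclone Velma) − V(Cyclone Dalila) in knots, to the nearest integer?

Cyclone Velma: ΔP = 110; V ≈ 6.1 × 110^0.624 ≈ 114.59 kt.
Cyclone Dalila: ΔP = 61; V ≈ 6.1 × 61^0.624 ≈ 79.32 kt.
Difference ≈ 114.59 − 79.32 = 35.27 → 35 kt.

35 kt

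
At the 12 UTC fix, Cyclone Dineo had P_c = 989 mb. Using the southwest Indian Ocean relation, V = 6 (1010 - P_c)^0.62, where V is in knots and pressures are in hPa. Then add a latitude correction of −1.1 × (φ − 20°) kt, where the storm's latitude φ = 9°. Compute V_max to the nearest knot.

ΔP = 1010 − 989 = 21 mb.
21^0.62 ≈ 6.604.
V ≈ 6 × 6.604 ≈ 39.6 kt.
Latitude correction: −1.1 × (9 − 20) = 12.1 kt.
Corrected V ≈ 51.7 kt → 52 kt.

52 kt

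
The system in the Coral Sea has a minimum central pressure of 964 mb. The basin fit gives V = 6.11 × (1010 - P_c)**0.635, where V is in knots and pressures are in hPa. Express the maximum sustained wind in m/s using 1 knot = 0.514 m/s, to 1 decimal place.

35.7 m/s

ΔP = 1010 − 964 = 46 mb.
V ≈ 6.11 × 46^0.635 = 6.11 × 11.372 ≈ 69.485 kt.
69.485 × 0.514 ≈ 35.72 m/s → 35.7 m/s.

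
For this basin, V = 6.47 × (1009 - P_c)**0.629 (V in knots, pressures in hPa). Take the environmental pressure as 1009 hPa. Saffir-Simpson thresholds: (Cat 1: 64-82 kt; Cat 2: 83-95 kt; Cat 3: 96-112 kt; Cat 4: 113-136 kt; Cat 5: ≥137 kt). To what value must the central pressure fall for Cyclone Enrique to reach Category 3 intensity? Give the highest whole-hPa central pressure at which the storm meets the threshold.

Category 3 begins at V = 96 kt.
Required ΔP = (96/6.47)^(1/0.629) = 14.838^1.590 ≈ 72.82 hPa.
P_c ≤ 1009 − 72.82 = 936.18, so the highest integer P_c is 936 hPa.

936 hPa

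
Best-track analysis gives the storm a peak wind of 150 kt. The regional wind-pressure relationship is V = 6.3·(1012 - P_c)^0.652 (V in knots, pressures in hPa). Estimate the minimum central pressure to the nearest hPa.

883 hPa

ΔP = (V / 6.3)^(1/0.652) = (150/6.3)^1.534.
150/6.3 = 23.810; 23.810^1.534 ≈ 129.29 hPa.
P_c = 1012 − 129.29 = 882.71 ≈ 883 hPa.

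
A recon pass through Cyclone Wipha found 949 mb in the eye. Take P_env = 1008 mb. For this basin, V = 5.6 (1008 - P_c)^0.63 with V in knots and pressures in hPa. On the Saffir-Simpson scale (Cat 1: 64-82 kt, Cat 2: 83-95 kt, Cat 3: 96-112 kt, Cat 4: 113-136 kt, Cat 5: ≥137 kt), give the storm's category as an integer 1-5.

ΔP = 1008 − 949 = 59 mb.
V ≈ 5.6 × 59^0.63 = 5.6 × 13.05 ≈ 73 kt.
73 kt falls in the Category 1 band.

1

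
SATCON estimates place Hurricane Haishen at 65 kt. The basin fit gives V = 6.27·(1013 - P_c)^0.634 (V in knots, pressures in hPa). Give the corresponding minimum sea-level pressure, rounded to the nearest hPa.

ΔP = (V / 6.27)^(1/0.634) = (65/6.27)^1.577.
65/6.27 = 10.367; 10.367^1.577 ≈ 39.99 hPa.
P_c = 1013 − 39.99 = 973.01 ≈ 973 hPa.

973 hPa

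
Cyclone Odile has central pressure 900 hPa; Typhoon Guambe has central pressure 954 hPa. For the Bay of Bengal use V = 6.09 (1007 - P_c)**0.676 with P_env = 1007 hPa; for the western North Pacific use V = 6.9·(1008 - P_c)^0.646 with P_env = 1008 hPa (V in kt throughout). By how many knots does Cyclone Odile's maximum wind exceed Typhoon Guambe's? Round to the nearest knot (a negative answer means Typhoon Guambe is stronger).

Cyclone Odile: ΔP = 107; V ≈ 6.09 × 107^0.676 ≈ 143.38 kt.
Typhoon Guambe: ΔP = 54; V ≈ 6.9 × 54^0.646 ≈ 90.78 kt.
Difference ≈ 143.38 − 90.78 = 52.60 → 53 kt.

53 kt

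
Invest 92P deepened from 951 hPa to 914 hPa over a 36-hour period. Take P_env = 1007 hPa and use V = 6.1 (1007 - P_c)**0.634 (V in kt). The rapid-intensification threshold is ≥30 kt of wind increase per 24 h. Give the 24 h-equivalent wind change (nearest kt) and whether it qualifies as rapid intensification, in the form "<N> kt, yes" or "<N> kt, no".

20 kt, no

V₁: ΔP = 56, V ≈ 6.1 × 56^0.634 ≈ 78.29 kt.
V₂: ΔP = 93, V ≈ 6.1 × 93^0.634 ≈ 107.98 kt.
ΔV over 36 h = 29.69 kt → 24 h equivalent = 29.69 × 24/36 ≈ 19.79 kt.
20 kt < 30 kt ⇒ not rapid intensification.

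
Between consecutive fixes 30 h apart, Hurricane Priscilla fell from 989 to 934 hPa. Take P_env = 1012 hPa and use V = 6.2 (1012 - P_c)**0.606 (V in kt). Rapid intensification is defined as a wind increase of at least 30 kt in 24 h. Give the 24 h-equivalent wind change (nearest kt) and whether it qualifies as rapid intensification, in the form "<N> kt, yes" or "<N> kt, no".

36 kt, yes

V₁: ΔP = 23, V ≈ 6.2 × 23^0.606 ≈ 41.46 kt.
V₂: ΔP = 78, V ≈ 6.2 × 78^0.606 ≈ 86.90 kt.
ΔV over 30 h = 45.44 kt → 24 h equivalent = 45.44 × 24/30 ≈ 36.35 kt.
36 kt ≥ 30 kt ⇒ rapid intensification.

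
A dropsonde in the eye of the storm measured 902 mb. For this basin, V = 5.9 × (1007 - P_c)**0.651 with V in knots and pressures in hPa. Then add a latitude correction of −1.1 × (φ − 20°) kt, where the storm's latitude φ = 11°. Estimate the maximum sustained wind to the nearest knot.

ΔP = 1007 − 902 = 105 mb.
105^0.651 ≈ 20.692.
V ≈ 5.9 × 20.692 ≈ 122.1 kt.
Latitude correction: −1.1 × (11 − 20) = 9.9 kt.
Corrected V ≈ 132 kt → 132 kt.

132 kt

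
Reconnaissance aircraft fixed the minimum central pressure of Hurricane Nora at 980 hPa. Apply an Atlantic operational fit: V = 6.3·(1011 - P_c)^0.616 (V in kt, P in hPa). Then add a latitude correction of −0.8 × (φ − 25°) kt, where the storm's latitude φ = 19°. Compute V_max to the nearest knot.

57 kt

ΔP = 1011 − 980 = 31 hPa.
31^0.616 ≈ 8.292.
V ≈ 6.3 × 8.292 ≈ 52.2 kt.
Latitude correction: −0.8 × (19 − 25) = 4.8 kt.
Corrected V ≈ 57 kt → 57 kt.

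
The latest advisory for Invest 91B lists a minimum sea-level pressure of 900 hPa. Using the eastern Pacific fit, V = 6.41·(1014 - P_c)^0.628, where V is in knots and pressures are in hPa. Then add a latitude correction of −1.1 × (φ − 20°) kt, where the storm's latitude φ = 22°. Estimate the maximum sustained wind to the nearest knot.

123 kt

ΔP = 1014 − 900 = 114 hPa.
114^0.628 ≈ 19.577.
V ≈ 6.41 × 19.577 ≈ 125.5 kt.
Latitude correction: −1.1 × (22 − 20) = -2.2 kt.
Corrected V ≈ 123.3 kt → 123 kt.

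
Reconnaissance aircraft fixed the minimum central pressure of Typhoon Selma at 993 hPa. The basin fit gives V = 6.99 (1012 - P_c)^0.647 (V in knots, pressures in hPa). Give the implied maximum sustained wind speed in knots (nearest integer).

ΔP = 1012 − 993 = 19 hPa.
19^0.647 ≈ 6.720.
V ≈ 6.99 × 6.720 ≈ 47.0 kt.

47 kt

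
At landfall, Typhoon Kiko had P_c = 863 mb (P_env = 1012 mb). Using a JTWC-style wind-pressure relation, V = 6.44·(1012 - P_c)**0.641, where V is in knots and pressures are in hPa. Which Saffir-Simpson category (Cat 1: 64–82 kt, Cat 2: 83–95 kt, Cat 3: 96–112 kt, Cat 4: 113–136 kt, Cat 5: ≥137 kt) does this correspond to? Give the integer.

ΔP = 1012 − 863 = 149 mb.
V ≈ 6.44 × 149^0.641 = 6.44 × 24.72 ≈ 159 kt.
159 kt falls in the Category 5 band.

5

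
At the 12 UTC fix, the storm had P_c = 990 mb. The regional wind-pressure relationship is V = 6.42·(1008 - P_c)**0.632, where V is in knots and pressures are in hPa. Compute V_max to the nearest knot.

ΔP = 1008 − 990 = 18 mb.
18^0.632 ≈ 6.213.
V ≈ 6.42 × 6.213 ≈ 39.9 kt.

40 kt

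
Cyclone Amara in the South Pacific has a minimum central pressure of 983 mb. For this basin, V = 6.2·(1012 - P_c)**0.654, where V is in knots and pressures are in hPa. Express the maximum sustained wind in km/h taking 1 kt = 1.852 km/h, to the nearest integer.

104 km/h

ΔP = 1012 − 983 = 29 mb.
V ≈ 6.2 × 29^0.654 = 6.2 × 9.045 ≈ 56.079 kt.
56.079 × 1.852 ≈ 103.86 km/h → 104 km/h.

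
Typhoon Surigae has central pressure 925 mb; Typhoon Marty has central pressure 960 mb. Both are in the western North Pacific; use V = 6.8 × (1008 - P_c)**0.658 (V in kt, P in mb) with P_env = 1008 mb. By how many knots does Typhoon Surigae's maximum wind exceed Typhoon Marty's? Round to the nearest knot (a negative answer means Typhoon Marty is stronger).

38 kt

Typhoon Surigae: ΔP = 83; V ≈ 6.8 × 83^0.658 ≈ 124.53 kt.
Typhoon Marty: ΔP = 48; V ≈ 6.8 × 48^0.658 ≈ 86.85 kt.
Difference ≈ 124.53 − 86.85 = 37.68 → 38 kt.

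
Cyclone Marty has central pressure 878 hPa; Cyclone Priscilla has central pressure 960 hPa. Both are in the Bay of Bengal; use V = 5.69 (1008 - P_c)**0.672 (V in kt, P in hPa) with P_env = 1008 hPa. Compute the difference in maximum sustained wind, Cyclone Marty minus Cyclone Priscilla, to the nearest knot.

73 kt

Cyclone Marty: ΔP = 130; V ≈ 5.69 × 130^0.672 ≈ 149.86 kt.
Cyclone Priscilla: ΔP = 48; V ≈ 5.69 × 48^0.672 ≈ 76.72 kt.
Difference ≈ 149.86 − 76.72 = 73.14 → 73 kt.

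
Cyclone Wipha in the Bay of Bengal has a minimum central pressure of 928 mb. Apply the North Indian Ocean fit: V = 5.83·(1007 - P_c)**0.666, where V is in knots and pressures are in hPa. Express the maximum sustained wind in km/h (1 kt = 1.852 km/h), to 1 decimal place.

198.2 km/h

ΔP = 1007 − 928 = 79 mb.
V ≈ 5.83 × 79^0.666 = 5.83 × 18.358 ≈ 107.026 kt.
107.026 × 1.852 ≈ 198.21 km/h → 198.2 km/h.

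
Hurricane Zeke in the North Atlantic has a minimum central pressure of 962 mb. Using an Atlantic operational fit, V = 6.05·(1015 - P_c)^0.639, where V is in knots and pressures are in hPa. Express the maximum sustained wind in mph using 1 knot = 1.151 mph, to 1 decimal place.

88.0 mph

ΔP = 1015 − 962 = 53 mb.
V ≈ 6.05 × 53^0.639 = 6.05 × 12.642 ≈ 76.483 kt.
76.483 × 1.151 ≈ 88.03 mph → 88.0 mph.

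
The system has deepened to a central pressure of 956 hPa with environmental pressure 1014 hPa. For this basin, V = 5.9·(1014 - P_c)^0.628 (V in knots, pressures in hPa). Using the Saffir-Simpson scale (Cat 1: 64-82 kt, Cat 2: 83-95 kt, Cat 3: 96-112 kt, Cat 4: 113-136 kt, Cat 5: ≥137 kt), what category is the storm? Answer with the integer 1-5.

1

ΔP = 1014 − 956 = 58 hPa.
V ≈ 5.9 × 58^0.628 = 5.9 × 12.81 ≈ 76 kt.
76 kt falls in the Category 1 band.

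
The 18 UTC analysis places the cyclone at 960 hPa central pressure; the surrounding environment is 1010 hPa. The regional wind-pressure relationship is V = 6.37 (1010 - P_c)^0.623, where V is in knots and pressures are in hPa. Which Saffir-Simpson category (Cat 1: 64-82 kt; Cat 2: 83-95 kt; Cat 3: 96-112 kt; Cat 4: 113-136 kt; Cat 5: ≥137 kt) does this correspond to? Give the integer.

ΔP = 1010 − 960 = 50 hPa.
V ≈ 6.37 × 50^0.623 = 6.37 × 11.44 ≈ 73 kt.
73 kt falls in the Category 1 band.

1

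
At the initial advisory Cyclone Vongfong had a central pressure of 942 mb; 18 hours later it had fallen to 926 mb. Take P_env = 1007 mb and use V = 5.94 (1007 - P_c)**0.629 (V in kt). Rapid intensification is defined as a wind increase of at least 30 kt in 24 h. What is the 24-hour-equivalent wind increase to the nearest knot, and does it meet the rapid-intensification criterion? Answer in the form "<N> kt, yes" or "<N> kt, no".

V₁: ΔP = 65, V ≈ 5.94 × 65^0.629 ≈ 82.06 kt.
V₂: ΔP = 81, V ≈ 5.94 × 81^0.629 ≈ 94.24 kt.
ΔV over 18 h = 12.18 kt → 24 h equivalent = 12.18 × 24/18 ≈ 16.24 kt.
16 kt < 30 kt ⇒ not rapid intensification.

16 kt, no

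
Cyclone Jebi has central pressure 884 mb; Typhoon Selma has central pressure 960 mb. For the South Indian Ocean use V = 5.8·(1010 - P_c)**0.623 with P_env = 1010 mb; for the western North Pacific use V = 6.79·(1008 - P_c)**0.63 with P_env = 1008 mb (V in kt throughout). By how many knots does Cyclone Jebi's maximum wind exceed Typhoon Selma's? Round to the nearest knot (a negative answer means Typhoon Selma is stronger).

Cyclone Jebi: ΔP = 126; V ≈ 5.8 × 126^0.623 ≈ 118.02 kt.
Typhoon Selma: ΔP = 48; V ≈ 6.79 × 48^0.63 ≈ 77.81 kt.
Difference ≈ 118.02 − 77.81 = 40.21 → 40 kt.

40 kt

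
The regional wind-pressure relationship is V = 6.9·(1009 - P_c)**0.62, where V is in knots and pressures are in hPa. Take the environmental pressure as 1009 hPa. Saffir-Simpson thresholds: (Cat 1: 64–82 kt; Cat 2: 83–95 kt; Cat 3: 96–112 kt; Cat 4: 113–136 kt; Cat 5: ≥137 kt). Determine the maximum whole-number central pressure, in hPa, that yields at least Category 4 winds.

918 hPa

Category 4 begins at V = 113 kt.
Required ΔP = (113/6.9)^(1/0.62) = 16.377^1.613 ≈ 90.87 hPa.
P_c ≤ 1009 − 90.87 = 918.13, so the highest integer P_c is 918 hPa.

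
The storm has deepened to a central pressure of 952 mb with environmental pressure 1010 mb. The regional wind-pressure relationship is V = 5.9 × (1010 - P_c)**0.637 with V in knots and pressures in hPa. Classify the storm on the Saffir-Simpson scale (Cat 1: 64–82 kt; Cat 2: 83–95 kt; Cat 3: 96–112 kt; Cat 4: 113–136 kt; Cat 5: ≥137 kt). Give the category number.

ΔP = 1010 − 952 = 58 mb.
V ≈ 5.9 × 58^0.637 = 5.9 × 13.28 ≈ 78 kt.
78 kt falls in the Category 1 band.

1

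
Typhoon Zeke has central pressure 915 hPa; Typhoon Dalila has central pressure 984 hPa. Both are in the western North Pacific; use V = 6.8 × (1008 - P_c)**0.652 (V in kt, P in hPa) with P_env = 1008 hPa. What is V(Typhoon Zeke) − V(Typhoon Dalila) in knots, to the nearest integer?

77 kt

Typhoon Zeke: ΔP = 93; V ≈ 6.8 × 93^0.652 ≈ 130.60 kt.
Typhoon Dalila: ΔP = 24; V ≈ 6.8 × 24^0.652 ≈ 54.00 kt.
Difference ≈ 130.60 − 54.00 = 76.60 → 77 kt.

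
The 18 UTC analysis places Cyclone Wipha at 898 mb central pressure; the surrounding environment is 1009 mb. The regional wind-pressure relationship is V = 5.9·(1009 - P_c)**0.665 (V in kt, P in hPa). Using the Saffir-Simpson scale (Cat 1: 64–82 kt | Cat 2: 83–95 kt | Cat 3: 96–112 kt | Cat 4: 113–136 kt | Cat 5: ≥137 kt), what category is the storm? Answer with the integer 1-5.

ΔP = 1009 − 898 = 111 mb.
V ≈ 5.9 × 111^0.665 = 5.9 × 22.92 ≈ 135 kt.
135 kt falls in the Category 4 band.

4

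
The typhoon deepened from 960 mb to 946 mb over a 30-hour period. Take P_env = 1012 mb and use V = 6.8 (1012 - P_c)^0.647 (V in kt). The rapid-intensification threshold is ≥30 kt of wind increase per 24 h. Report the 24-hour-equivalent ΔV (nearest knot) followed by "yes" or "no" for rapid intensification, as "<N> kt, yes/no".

V₁: ΔP = 52, V ≈ 6.8 × 52^0.647 ≈ 87.65 kt.
V₂: ΔP = 66, V ≈ 6.8 × 66^0.647 ≈ 102.27 kt.
ΔV over 30 h = 14.62 kt → 24 h equivalent = 14.62 × 24/30 ≈ 11.70 kt.
12 kt < 30 kt ⇒ not rapid intensification.

12 kt, no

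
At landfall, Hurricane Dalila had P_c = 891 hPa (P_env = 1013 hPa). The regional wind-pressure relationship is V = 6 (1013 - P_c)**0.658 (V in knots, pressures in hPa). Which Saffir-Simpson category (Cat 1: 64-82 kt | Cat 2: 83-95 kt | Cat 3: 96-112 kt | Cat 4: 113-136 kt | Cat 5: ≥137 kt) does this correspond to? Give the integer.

5

ΔP = 1013 − 891 = 122 hPa.
V ≈ 6 × 122^0.658 = 6 × 23.60 ≈ 142 kt.
142 kt falls in the Category 5 band.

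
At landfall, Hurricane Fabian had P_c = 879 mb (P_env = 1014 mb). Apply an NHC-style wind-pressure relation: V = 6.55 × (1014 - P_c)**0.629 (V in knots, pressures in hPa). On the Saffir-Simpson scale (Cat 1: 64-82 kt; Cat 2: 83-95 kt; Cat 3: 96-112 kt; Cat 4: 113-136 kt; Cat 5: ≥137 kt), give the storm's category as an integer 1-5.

5

ΔP = 1014 − 879 = 135 mb.
V ≈ 6.55 × 135^0.629 = 6.55 × 21.88 ≈ 143 kt.
143 kt falls in the Category 5 band.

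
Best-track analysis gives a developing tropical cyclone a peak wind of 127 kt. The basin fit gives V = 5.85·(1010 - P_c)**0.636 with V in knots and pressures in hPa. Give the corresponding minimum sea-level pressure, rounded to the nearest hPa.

884 hPa

ΔP = (V / 5.85)^(1/0.636) = (127/5.85)^1.572.
127/5.85 = 21.709; 21.709^1.572 ≈ 126.37 hPa.
P_c = 1010 − 126.37 = 883.63 ≈ 884 hPa.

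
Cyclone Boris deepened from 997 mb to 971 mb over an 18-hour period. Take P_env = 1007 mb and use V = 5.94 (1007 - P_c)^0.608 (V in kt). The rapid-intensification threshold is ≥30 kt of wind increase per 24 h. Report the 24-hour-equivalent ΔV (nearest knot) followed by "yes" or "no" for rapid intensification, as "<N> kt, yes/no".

38 kt, yes

V₁: ΔP = 10, V ≈ 5.94 × 10^0.608 ≈ 24.09 kt.
V₂: ΔP = 36, V ≈ 5.94 × 36^0.608 ≈ 52.48 kt.
ΔV over 18 h = 28.39 kt → 24 h equivalent = 28.39 × 24/18 ≈ 37.85 kt.
38 kt ≥ 30 kt ⇒ rapid intensification.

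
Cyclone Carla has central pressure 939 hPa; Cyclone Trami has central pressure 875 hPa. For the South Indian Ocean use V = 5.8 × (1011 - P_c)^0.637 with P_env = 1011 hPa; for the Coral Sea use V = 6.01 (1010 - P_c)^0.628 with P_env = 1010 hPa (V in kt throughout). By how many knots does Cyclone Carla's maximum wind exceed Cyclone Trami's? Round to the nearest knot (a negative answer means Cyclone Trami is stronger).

-42 kt

Cyclone Carla: ΔP = 72; V ≈ 5.8 × 72^0.637 ≈ 88.42 kt.
Cyclone Trami: ΔP = 135; V ≈ 6.01 × 135^0.628 ≈ 130.84 kt.
Difference ≈ 88.42 − 130.84 = -42.42 → -42 kt.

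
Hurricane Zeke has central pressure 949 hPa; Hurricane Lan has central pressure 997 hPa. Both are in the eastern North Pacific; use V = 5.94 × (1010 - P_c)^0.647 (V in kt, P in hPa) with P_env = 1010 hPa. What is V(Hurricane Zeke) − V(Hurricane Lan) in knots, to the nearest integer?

Hurricane Zeke: ΔP = 61; V ≈ 5.94 × 61^0.647 ≈ 84.90 kt.
Hurricane Lan: ΔP = 13; V ≈ 5.94 × 13^0.647 ≈ 31.23 kt.
Difference ≈ 84.90 − 31.23 = 53.67 → 54 kt.

54 kt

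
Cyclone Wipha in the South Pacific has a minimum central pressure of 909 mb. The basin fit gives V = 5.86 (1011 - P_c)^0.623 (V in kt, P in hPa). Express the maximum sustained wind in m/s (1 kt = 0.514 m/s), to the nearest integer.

ΔP = 1011 − 909 = 102 mb.
V ≈ 5.86 × 102^0.623 = 5.86 × 17.838 ≈ 104.534 kt.
104.534 × 0.514 ≈ 53.73 m/s → 54 m/s.

54 m/s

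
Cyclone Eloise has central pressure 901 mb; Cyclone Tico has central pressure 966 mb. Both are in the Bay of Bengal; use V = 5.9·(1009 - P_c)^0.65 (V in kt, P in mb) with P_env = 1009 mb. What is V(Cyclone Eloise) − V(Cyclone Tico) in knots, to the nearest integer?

56 kt

Cyclone Eloise: ΔP = 108; V ≈ 5.9 × 108^0.65 ≈ 123.76 kt.
Cyclone Tico: ΔP = 43; V ≈ 5.9 × 43^0.65 ≈ 68.02 kt.
Difference ≈ 123.76 − 68.02 = 55.74 → 56 kt.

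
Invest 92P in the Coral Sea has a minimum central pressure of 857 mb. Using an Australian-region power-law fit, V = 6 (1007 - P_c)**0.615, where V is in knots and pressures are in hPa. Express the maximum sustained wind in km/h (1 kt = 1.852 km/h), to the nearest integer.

242 km/h

ΔP = 1007 − 857 = 150 mb.
V ≈ 6 × 150^0.615 = 6 × 21.792 ≈ 130.752 kt.
130.752 × 1.852 ≈ 242.15 km/h → 242 km/h.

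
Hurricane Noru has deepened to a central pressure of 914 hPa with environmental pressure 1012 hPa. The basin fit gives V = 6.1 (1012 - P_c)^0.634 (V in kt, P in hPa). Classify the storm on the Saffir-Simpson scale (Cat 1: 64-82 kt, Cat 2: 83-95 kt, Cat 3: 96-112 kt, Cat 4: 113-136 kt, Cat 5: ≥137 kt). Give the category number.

ΔP = 1012 − 914 = 98 hPa.
V ≈ 6.1 × 98^0.634 = 6.1 × 18.30 ≈ 112 kt.
112 kt falls in the Category 3 band.

3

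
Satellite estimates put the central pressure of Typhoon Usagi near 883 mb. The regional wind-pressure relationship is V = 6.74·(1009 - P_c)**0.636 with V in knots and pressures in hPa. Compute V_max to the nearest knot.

ΔP = 1009 − 883 = 126 mb.
126^0.636 ≈ 21.669.
V ≈ 6.74 × 21.669 ≈ 146.0 kt.

146 kt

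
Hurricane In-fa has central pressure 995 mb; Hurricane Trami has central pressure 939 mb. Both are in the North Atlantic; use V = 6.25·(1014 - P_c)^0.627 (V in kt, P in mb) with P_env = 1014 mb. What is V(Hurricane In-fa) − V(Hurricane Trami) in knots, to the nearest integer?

Hurricane In-fa: ΔP = 19; V ≈ 6.25 × 19^0.627 ≈ 39.60 kt.
Hurricane Trami: ΔP = 75; V ≈ 6.25 × 75^0.627 ≈ 93.66 kt.
Difference ≈ 39.60 − 93.66 = -54.06 → -54 kt.

-54 kt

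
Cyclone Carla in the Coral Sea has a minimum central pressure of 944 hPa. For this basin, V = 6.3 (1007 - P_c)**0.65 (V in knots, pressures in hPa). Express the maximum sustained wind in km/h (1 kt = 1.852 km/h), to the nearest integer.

172 km/h

ΔP = 1007 − 944 = 63 hPa.
V ≈ 6.3 × 63^0.65 = 6.3 × 14.776 ≈ 93.092 kt.
93.092 × 1.852 ≈ 172.41 km/h → 172 km/h.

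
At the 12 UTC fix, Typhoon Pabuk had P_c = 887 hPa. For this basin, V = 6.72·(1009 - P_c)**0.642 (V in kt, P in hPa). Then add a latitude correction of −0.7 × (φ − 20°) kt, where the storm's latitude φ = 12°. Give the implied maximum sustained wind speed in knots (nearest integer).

152 kt

ΔP = 1009 − 887 = 122 hPa.
122^0.642 ≈ 21.850.
V ≈ 6.72 × 21.850 ≈ 146.8 kt.
Latitude correction: −0.7 × (12 − 20) = 5.6 kt.
Corrected V ≈ 152.4 kt → 152 kt.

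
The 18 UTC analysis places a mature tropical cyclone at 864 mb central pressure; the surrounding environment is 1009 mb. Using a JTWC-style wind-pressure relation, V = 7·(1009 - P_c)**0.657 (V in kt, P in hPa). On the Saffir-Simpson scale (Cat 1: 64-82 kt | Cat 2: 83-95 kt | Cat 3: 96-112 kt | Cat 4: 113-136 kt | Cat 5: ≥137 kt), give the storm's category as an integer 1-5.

5

ΔP = 1009 − 864 = 145 mb.
V ≈ 7 × 145^0.657 = 7 × 26.30 ≈ 184 kt.
184 kt falls in the Category 5 band.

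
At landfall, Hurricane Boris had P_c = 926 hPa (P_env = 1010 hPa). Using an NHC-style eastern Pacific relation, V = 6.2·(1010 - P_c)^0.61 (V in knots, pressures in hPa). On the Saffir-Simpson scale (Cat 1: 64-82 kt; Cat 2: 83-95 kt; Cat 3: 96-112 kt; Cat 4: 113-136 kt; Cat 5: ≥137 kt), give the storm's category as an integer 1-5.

2

ΔP = 1010 − 926 = 84 hPa.
V ≈ 6.2 × 84^0.61 = 6.2 × 14.92 ≈ 93 kt.
93 kt falls in the Category 2 band.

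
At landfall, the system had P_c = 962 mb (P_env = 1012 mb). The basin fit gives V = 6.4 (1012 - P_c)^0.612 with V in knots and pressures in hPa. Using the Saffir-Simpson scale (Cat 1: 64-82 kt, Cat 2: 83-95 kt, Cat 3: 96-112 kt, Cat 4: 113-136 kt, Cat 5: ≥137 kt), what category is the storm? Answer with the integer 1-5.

ΔP = 1012 − 962 = 50 mb.
V ≈ 6.4 × 50^0.612 = 6.4 × 10.96 ≈ 70 kt.
70 kt falls in the Category 1 band.

1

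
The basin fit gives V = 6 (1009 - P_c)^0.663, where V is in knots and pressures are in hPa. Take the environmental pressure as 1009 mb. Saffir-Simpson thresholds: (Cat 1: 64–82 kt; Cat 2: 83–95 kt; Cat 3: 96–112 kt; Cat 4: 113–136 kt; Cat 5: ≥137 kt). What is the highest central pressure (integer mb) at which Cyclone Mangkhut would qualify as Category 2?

956 mb

Category 2 begins at V = 83 kt.
Required ΔP = (83/6)^(1/0.663) = 13.833^1.508 ≈ 52.58 mb.
P_c ≤ 1009 − 52.58 = 956.42, so the highest integer P_c is 956 mb.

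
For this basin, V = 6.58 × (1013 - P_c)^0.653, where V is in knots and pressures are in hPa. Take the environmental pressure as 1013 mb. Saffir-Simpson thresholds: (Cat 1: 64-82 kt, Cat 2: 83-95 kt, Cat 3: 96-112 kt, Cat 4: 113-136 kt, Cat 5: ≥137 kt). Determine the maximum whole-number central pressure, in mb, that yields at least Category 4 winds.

935 mb

Category 4 begins at V = 113 kt.
Required ΔP = (113/6.58)^(1/0.653) = 17.173^1.531 ≈ 77.81 mb.
P_c ≤ 1013 − 77.81 = 935.19, so the highest integer P_c is 935 mb.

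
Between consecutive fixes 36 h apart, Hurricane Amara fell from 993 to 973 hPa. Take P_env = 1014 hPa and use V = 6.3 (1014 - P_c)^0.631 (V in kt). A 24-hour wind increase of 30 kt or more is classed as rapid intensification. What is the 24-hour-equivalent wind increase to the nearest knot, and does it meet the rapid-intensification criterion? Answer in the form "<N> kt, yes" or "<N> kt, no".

V₁: ΔP = 21, V ≈ 6.3 × 21^0.631 ≈ 43.02 kt.
V₂: ΔP = 41, V ≈ 6.3 × 41^0.631 ≈ 65.62 kt.
ΔV over 36 h = 22.60 kt → 24 h equivalent = 22.60 × 24/36 ≈ 15.07 kt.
15 kt < 30 kt ⇒ not rapid intensification.

15 kt, no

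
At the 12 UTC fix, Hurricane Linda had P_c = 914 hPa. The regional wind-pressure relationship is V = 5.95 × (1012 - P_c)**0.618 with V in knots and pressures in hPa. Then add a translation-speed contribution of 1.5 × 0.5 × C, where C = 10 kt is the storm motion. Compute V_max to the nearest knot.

109 kt

ΔP = 1012 − 914 = 98 hPa.
98^0.618 ≈ 17.005.
V ≈ 5.95 × 17.005 ≈ 101.2 kt.
Translation term: 1.5 × 0.5 × 10 = 7.5 kt.
Corrected V ≈ 108.7 kt → 109 kt.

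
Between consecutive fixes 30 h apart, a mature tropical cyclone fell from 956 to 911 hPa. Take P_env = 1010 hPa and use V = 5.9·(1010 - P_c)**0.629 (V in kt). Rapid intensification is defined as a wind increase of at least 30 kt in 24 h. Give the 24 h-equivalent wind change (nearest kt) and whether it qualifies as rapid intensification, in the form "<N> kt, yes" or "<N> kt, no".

V₁: ΔP = 54, V ≈ 5.9 × 54^0.629 ≈ 72.53 kt.
V₂: ΔP = 99, V ≈ 5.9 × 99^0.629 ≈ 106.20 kt.
ΔV over 30 h = 33.67 kt → 24 h equivalent = 33.67 × 24/30 ≈ 26.94 kt.
27 kt < 30 kt ⇒ not rapid intensification.

27 kt, no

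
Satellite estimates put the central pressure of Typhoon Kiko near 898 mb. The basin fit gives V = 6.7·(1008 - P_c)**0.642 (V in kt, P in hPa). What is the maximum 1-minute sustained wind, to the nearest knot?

ΔP = 1008 − 898 = 110 mb.
110^0.642 ≈ 20.444.
V ≈ 6.7 × 20.444 ≈ 137.0 kt.

137 kt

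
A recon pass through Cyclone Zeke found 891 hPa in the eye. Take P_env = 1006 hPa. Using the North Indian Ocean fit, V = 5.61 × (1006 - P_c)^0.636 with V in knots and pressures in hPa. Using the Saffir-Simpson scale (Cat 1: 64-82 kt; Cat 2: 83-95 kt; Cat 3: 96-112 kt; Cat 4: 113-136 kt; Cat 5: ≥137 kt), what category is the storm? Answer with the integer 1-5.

4

ΔP = 1006 − 891 = 115 hPa.
V ≈ 5.61 × 115^0.636 = 5.61 × 20.45 ≈ 115 kt.
115 kt falls in the Category 4 band.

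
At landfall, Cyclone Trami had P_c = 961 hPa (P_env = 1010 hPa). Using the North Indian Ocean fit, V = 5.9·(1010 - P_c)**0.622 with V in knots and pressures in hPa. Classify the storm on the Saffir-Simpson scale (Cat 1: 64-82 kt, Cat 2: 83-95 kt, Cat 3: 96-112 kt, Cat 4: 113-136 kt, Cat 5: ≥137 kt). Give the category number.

1

ΔP = 1010 − 961 = 49 hPa.
V ≈ 5.9 × 49^0.622 = 5.9 × 11.25 ≈ 66 kt.
66 kt falls in the Category 1 band.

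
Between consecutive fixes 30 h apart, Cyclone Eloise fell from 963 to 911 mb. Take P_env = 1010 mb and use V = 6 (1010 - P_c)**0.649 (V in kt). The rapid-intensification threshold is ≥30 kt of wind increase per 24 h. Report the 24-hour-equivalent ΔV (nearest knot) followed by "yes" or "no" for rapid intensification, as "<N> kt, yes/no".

V₁: ΔP = 47, V ≈ 6 × 47^0.649 ≈ 73.00 kt.
V₂: ΔP = 99, V ≈ 6 × 99^0.649 ≈ 118.39 kt.
ΔV over 30 h = 45.39 kt → 24 h equivalent = 45.39 × 24/30 ≈ 36.31 kt.
36 kt ≥ 30 kt ⇒ rapid intensification.

36 kt, yes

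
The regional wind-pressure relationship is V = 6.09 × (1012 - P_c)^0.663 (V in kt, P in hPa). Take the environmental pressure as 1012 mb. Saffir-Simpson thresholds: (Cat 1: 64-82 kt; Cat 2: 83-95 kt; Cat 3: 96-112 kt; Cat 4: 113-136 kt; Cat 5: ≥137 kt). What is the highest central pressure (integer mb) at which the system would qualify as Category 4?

930 mb

Category 4 begins at V = 113 kt.
Required ΔP = (113/6.09)^(1/0.663) = 18.555^1.508 ≈ 81.89 mb.
P_c ≤ 1012 − 81.89 = 930.11, so the highest integer P_c is 930 mb.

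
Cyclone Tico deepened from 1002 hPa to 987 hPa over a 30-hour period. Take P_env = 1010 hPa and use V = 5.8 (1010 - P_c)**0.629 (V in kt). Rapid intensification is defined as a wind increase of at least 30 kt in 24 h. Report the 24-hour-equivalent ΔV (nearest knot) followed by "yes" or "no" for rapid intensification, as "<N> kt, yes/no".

V₁: ΔP = 8, V ≈ 5.8 × 8^0.629 ≈ 21.45 kt.
V₂: ΔP = 23, V ≈ 5.8 × 23^0.629 ≈ 41.68 kt.
ΔV over 30 h = 20.23 kt → 24 h equivalent = 20.23 × 24/30 ≈ 16.18 kt.
16 kt < 30 kt ⇒ not rapid intensification.

16 kt, no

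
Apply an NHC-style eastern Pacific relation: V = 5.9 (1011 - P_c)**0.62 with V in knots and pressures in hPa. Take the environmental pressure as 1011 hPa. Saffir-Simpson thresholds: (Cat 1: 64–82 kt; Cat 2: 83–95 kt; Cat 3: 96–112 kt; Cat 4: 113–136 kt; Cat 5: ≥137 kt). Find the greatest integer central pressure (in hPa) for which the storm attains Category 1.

Category 1 begins at V = 64 kt.
Required ΔP = (64/5.9)^(1/0.62) = 10.847^1.613 ≈ 46.76 hPa.
P_c ≤ 1011 − 46.76 = 964.24, so the highest integer P_c is 964 hPa.

964 hPa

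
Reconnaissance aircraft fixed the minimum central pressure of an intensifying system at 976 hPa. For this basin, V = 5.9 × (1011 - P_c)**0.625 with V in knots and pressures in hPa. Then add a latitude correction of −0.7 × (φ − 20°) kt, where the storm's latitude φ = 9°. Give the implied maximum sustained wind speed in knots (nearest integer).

62 kt

ΔP = 1011 − 976 = 35 hPa.
35^0.625 ≈ 9.227.
V ≈ 5.9 × 9.227 ≈ 54.4 kt.
Latitude correction: −0.7 × (9 − 20) = 7.7 kt.
Corrected V ≈ 62.1 kt → 62 kt.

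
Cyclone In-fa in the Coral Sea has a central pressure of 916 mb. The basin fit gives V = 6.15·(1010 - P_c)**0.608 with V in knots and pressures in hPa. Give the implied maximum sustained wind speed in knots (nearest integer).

97 kt

ΔP = 1010 − 916 = 94 mb.
94^0.608 ≈ 15.837.
V ≈ 6.15 × 15.837 ≈ 97.4 kt.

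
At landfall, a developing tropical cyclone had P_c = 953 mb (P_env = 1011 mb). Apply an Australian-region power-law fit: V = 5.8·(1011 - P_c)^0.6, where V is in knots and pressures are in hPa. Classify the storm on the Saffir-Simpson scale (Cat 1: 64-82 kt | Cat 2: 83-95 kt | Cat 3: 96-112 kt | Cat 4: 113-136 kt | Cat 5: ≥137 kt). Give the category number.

1

ΔP = 1011 − 953 = 58 mb.
V ≈ 5.8 × 58^0.6 = 5.8 × 11.43 ≈ 66 kt.
66 kt falls in the Category 1 band.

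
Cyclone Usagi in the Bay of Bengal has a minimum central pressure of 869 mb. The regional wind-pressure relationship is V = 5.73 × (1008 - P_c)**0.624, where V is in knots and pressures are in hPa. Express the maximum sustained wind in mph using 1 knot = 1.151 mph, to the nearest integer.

143 mph

ΔP = 1008 − 869 = 139 mb.
V ≈ 5.73 × 139^0.624 = 5.73 × 21.739 ≈ 124.565 kt.
124.565 × 1.151 ≈ 143.37 mph → 143 mph.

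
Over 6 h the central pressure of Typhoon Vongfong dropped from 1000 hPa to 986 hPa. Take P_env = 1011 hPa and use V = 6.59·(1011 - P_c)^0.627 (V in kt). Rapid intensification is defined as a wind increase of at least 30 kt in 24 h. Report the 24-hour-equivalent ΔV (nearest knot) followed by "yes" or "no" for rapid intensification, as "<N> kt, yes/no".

80 kt, yes

V₁: ΔP = 11, V ≈ 6.59 × 11^0.627 ≈ 29.64 kt.
V₂: ΔP = 25, V ≈ 6.59 × 25^0.627 ≈ 49.59 kt.
ΔV over 6 h = 19.95 kt → 24 h equivalent = 19.95 × 24/6 ≈ 79.80 kt.
80 kt ≥ 30 kt ⇒ rapid intensification.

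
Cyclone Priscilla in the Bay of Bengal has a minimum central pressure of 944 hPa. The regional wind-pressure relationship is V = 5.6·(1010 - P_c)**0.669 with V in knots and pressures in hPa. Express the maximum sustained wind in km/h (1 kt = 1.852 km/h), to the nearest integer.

ΔP = 1010 − 944 = 66 hPa.
V ≈ 5.6 × 66^0.669 = 5.6 × 16.492 ≈ 92.356 kt.
92.356 × 1.852 ≈ 171.04 km/h → 171 km/h.

171 km/h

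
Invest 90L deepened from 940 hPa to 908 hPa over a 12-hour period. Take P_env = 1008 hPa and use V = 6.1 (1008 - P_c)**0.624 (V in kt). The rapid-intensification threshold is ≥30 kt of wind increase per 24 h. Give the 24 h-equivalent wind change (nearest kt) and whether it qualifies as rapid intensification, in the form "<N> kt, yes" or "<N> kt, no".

46 kt, yes

V₁: ΔP = 68, V ≈ 6.1 × 68^0.624 ≈ 84.88 kt.
V₂: ΔP = 100, V ≈ 6.1 × 100^0.624 ≈ 107.98 kt.
ΔV over 12 h = 23.10 kt → 24 h equivalent = 23.10 × 24/12 ≈ 46.20 kt.
46 kt ≥ 30 kt ⇒ rapid intensification.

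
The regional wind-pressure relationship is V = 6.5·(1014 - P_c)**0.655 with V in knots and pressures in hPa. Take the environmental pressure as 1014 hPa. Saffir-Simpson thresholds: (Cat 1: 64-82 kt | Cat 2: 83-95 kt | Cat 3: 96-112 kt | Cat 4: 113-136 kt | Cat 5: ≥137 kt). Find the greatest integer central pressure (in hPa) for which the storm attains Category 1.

981 hPa

Category 1 begins at V = 64 kt.
Required ΔP = (64/6.5)^(1/0.655) = 9.846^1.527 ≈ 32.84 hPa.
P_c ≤ 1014 − 32.84 = 981.16, so the highest integer P_c is 981 hPa.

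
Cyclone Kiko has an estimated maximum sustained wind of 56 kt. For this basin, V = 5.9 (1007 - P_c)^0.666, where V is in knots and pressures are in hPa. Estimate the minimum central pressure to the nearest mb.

ΔP = (V / 5.9)^(1/0.666) = (56/5.9)^1.502.
56/5.9 = 9.492; 9.492^1.502 ≈ 29.34 mb.
P_c = 1007 − 29.34 = 977.66 ≈ 978 mb.

978 mb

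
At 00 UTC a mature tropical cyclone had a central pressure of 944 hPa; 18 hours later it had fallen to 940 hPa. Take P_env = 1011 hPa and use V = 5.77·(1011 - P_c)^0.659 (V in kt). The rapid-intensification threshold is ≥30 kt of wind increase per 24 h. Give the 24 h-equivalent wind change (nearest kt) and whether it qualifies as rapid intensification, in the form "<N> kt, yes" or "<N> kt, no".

V₁: ΔP = 67, V ≈ 5.77 × 67^0.659 ≈ 92.16 kt.
V₂: ΔP = 71, V ≈ 5.77 × 71^0.659 ≈ 95.75 kt.
ΔV over 18 h = 3.59 kt → 24 h equivalent = 3.59 × 24/18 ≈ 4.79 kt.
5 kt < 30 kt ⇒ not rapid intensification.

5 kt, no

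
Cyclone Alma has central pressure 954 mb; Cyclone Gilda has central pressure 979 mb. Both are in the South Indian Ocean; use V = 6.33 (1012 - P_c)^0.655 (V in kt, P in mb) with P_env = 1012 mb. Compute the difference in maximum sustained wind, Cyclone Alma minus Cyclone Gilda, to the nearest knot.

Cyclone Alma: ΔP = 58; V ≈ 6.33 × 58^0.655 ≈ 90.46 kt.
Cyclone Gilda: ΔP = 33; V ≈ 6.33 × 33^0.655 ≈ 62.52 kt.
Difference ≈ 90.46 − 62.52 = 27.94 → 28 kt.

28 kt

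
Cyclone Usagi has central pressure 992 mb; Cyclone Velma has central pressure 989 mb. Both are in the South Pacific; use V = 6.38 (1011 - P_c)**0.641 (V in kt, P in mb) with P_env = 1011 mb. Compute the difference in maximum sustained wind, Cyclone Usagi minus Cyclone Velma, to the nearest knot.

-4 kt

Cyclone Usagi: ΔP = 19; V ≈ 6.38 × 19^0.641 ≈ 42.12 kt.
Cyclone Velma: ΔP = 22; V ≈ 6.38 × 22^0.641 ≈ 46.27 kt.
Difference ≈ 42.12 − 46.27 = -4.15 → -4 kt.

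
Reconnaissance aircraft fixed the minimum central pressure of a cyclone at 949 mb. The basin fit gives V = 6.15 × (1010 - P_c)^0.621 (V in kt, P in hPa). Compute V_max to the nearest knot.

ΔP = 1010 − 949 = 61 mb.
61^0.621 ≈ 12.844.
V ≈ 6.15 × 12.844 ≈ 79.0 kt.

79 kt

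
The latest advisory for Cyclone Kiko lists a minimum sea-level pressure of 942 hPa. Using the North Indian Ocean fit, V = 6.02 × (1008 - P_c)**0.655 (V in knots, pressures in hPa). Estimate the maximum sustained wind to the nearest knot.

94 kt

ΔP = 1008 − 942 = 66 hPa.
66^0.655 ≈ 15.553.
V ≈ 6.02 × 15.553 ≈ 93.6 kt.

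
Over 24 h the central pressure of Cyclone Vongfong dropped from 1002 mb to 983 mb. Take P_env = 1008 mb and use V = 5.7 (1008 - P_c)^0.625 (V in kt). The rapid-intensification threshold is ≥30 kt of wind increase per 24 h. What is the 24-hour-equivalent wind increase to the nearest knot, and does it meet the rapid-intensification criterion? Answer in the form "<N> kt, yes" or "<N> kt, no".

V₁: ΔP = 6, V ≈ 5.7 × 6^0.625 ≈ 17.47 kt.
V₂: ΔP = 25, V ≈ 5.7 × 25^0.625 ≈ 42.62 kt.
ΔV over 24 h = 25.15 kt → 24 h equivalent = 25.15 × 24/24 ≈ 25.15 kt.
25 kt < 30 kt ⇒ not rapid intensification.

25 kt, no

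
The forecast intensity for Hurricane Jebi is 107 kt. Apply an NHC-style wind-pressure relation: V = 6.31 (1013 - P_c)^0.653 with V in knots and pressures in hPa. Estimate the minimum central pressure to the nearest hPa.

ΔP = (V / 6.31)^(1/0.653) = (107/6.31)^1.531.
107/6.31 = 16.957; 16.957^1.531 ≈ 76.32 hPa.
P_c = 1013 − 76.32 = 936.68 ≈ 937 hPa.

937 hPa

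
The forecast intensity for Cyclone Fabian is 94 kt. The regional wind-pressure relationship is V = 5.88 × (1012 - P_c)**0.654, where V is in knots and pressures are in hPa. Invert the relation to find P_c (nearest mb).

943 mb

ΔP = (V / 5.88)^(1/0.654) = (94/5.88)^1.529.
94/5.88 = 15.986; 15.986^1.529 ≈ 69.28 mb.
P_c = 1012 − 69.28 = 942.72 ≈ 943 mb.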